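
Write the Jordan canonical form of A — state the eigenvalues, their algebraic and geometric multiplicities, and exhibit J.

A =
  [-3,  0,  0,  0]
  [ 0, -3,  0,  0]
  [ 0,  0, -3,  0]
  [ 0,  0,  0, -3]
J_1(-3) ⊕ J_1(-3) ⊕ J_1(-3) ⊕ J_1(-3)

The characteristic polynomial is
  det(x·I − A) = x^4 + 12*x^3 + 54*x^2 + 108*x + 81 = (x + 3)^4

Eigenvalues and multiplicities (the geometric multiplicity of λ is n − rank(A − λI), which equals the number of Jordan blocks for λ):
  λ = -3: algebraic multiplicity = 4, geometric multiplicity = 4

Determining the block sizes for each eigenvalue:
  λ = -3: gm = am = 4, so every block has size 1 → block sizes [1, 1, 1, 1]

Assembling the blocks gives a Jordan form
J =
  [-3,  0,  0,  0]
  [ 0, -3,  0,  0]
  [ 0,  0, -3,  0]
  [ 0,  0,  0, -3]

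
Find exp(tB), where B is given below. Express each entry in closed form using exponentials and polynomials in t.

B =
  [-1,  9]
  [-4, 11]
e^{tB} =
  [-6*t*exp(5*t) + exp(5*t), 9*t*exp(5*t)]
  [-4*t*exp(5*t), 6*t*exp(5*t) + exp(5*t)]

Strategy: write B = P · J · P⁻¹ where J is a Jordan canonical form, so e^{tB} = P · e^{tJ} · P⁻¹, and e^{tJ} can be computed block-by-block.

B has Jordan form
J =
  [5, 1]
  [0, 5]
(up to reordering of blocks).

Per-block formulas:
  For a 2×2 Jordan block J_2(5): exp(t · J_2(5)) = e^(5t)·(I + t·N), where N is the 2×2 nilpotent shift.

After assembling e^{tJ} and conjugating by P, we get:

e^{tB} =
  [-6*t*exp(5*t) + exp(5*t), 9*t*exp(5*t)]
  [-4*t*exp(5*t), 6*t*exp(5*t) + exp(5*t)]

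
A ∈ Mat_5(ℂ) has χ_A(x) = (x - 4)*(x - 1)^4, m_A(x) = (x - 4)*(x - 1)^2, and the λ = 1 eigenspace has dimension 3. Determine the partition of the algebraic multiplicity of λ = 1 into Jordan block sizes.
Block sizes for λ = 1: [2, 1, 1]

Step 1 — from the characteristic polynomial, algebraic multiplicity of λ = 1 is 4. From dim ker(A − (1)·I) = 3, there are exactly 3 Jordan blocks for λ = 1.
Step 2 — from the minimal polynomial, the factor (x − 1)^2 tells us the largest block for λ = 1 has size 2.
Step 3 — with total size 4, 3 blocks, and largest block 2, the block sizes (in nonincreasing order) are [2, 1, 1].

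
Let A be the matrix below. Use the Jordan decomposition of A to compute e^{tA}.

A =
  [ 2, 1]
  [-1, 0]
e^{tA} =
  [t*exp(t) + exp(t), t*exp(t)]
  [-t*exp(t), -t*exp(t) + exp(t)]

Strategy: write A = P · J · P⁻¹ where J is a Jordan canonical form, so e^{tA} = P · e^{tJ} · P⁻¹, and e^{tJ} can be computed block-by-block.

A has Jordan form
J =
  [1, 1]
  [0, 1]
(up to reordering of blocks).

Per-block formulas:
  For a 2×2 Jordan block J_2(1): exp(t · J_2(1)) = e^(1t)·(I + t·N), where N is the 2×2 nilpotent shift.

After assembling e^{tJ} and conjugating by P, we get:

e^{tA} =
  [t*exp(t) + exp(t), t*exp(t)]
  [-t*exp(t), -t*exp(t) + exp(t)]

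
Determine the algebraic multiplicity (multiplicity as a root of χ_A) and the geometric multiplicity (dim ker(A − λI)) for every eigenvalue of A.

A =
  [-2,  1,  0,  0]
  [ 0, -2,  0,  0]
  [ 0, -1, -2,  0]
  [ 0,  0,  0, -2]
λ = -2: alg = 4, geom = 3

Step 1 — factor the characteristic polynomial to read off the algebraic multiplicities:
  χ_A(x) = (x + 2)^4

Step 2 — compute geometric multiplicities via the rank-nullity identity g(λ) = n − rank(A − λI):
  rank(A − (-2)·I) = 1, so dim ker(A − (-2)·I) = n − 1 = 3

Summary:
  λ = -2: algebraic multiplicity = 4, geometric multiplicity = 3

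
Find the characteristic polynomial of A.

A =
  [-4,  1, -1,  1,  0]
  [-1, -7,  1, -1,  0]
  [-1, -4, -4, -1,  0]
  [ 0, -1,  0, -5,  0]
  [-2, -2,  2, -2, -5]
x^5 + 25*x^4 + 250*x^3 + 1250*x^2 + 3125*x + 3125

Expanding det(x·I − A) (e.g. by cofactor expansion or by noting that A is similar to its Jordan form J, which has the same characteristic polynomial as A) gives
  χ_A(x) = x^5 + 25*x^4 + 250*x^3 + 1250*x^2 + 3125*x + 3125
which factors as (x + 5)^5. The eigenvalues (with algebraic multiplicities) are λ = -5 with multiplicity 5.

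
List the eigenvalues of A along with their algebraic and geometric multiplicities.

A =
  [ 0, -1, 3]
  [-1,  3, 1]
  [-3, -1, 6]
λ = 3: alg = 3, geom = 1

Step 1 — factor the characteristic polynomial to read off the algebraic multiplicities:
  χ_A(x) = (x - 3)^3

Step 2 — compute geometric multiplicities via the rank-nullity identity g(λ) = n − rank(A − λI):
  rank(A − (3)·I) = 2, so dim ker(A − (3)·I) = n − 2 = 1

Summary:
  λ = 3: algebraic multiplicity = 3, geometric multiplicity = 1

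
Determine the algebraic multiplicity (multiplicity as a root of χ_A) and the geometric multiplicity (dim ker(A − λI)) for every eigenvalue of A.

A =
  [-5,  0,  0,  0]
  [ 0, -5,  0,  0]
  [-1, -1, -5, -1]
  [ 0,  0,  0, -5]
λ = -5: alg = 4, geom = 3

Step 1 — factor the characteristic polynomial to read off the algebraic multiplicities:
  χ_A(x) = (x + 5)^4

Step 2 — compute geometric multiplicities via the rank-nullity identity g(λ) = n − rank(A − λI):
  rank(A − (-5)·I) = 1, so dim ker(A − (-5)·I) = n − 1 = 3

Summary:
  λ = -5: algebraic multiplicity = 4, geometric multiplicity = 3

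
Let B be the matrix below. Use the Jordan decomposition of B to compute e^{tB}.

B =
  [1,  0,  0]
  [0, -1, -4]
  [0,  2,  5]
e^{tB} =
  [exp(t), 0, 0]
  [0, -exp(3*t) + 2*exp(t), -2*exp(3*t) + 2*exp(t)]
  [0, exp(3*t) - exp(t), 2*exp(3*t) - exp(t)]

Strategy: write B = P · J · P⁻¹ where J is a Jordan canonical form, so e^{tB} = P · e^{tJ} · P⁻¹, and e^{tJ} can be computed block-by-block.

B has Jordan form
J =
  [1, 0, 0]
  [0, 1, 0]
  [0, 0, 3]
(up to reordering of blocks).

Per-block formulas:
  For a 1×1 block at λ = 1: exp(t · [1]) = [e^(1t)].
  For a 1×1 block at λ = 3: exp(t · [3]) = [e^(3t)].

After assembling e^{tJ} and conjugating by P, we get:

e^{tB} =
  [exp(t), 0, 0]
  [0, -exp(3*t) + 2*exp(t), -2*exp(3*t) + 2*exp(t)]
  [0, exp(3*t) - exp(t), 2*exp(3*t) - exp(t)]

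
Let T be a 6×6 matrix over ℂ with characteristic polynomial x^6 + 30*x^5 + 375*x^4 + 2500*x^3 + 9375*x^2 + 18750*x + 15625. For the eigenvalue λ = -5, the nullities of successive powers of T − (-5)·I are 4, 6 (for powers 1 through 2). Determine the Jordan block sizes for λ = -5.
Block sizes for λ = -5: [2, 2, 1, 1]

From the dimensions of kernels of powers, the number of Jordan blocks of size at least j is d_j − d_{j−1} where d_j = dim ker(N^j) (with d_0 = 0). Computing the differences gives [4, 2].
The number of blocks of size exactly k is (#blocks of size ≥ k) − (#blocks of size ≥ k + 1), so the partition is: 2 block(s) of size 1, 2 block(s) of size 2.
In nonincreasing order the block sizes are [2, 2, 1, 1].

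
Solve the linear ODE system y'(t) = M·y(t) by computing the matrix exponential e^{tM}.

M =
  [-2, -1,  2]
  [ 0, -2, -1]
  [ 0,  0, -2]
e^{tM} =
  [exp(-2*t), -t*exp(-2*t), t^2*exp(-2*t)/2 + 2*t*exp(-2*t)]
  [0, exp(-2*t), -t*exp(-2*t)]
  [0, 0, exp(-2*t)]

Strategy: write M = P · J · P⁻¹ where J is a Jordan canonical form, so e^{tM} = P · e^{tJ} · P⁻¹, and e^{tJ} can be computed block-by-block.

M has Jordan form
J =
  [-2,  1,  0]
  [ 0, -2,  1]
  [ 0,  0, -2]
(up to reordering of blocks).

Per-block formulas:
  For a 3×3 Jordan block J_3(-2): exp(t · J_3(-2)) = e^(-2t)·(I + t·N + (t^2/2)·N^2), where N is the 3×3 nilpotent shift.

After assembling e^{tJ} and conjugating by P, we get:

e^{tM} =
  [exp(-2*t), -t*exp(-2*t), t^2*exp(-2*t)/2 + 2*t*exp(-2*t)]
  [0, exp(-2*t), -t*exp(-2*t)]
  [0, 0, exp(-2*t)]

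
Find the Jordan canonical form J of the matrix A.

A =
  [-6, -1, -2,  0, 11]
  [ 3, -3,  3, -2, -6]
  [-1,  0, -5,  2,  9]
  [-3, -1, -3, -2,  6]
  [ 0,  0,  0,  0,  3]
J_3(-4) ⊕ J_1(-4) ⊕ J_1(3)

The characteristic polynomial is
  det(x·I − A) = x^5 + 13*x^4 + 48*x^3 - 32*x^2 - 512*x - 768 = (x - 3)*(x + 4)^4

Eigenvalues and multiplicities (the geometric multiplicity of λ is n − rank(A − λI), which equals the number of Jordan blocks for λ):
  λ = -4: algebraic multiplicity = 4, geometric multiplicity = 2
  λ = 3: algebraic multiplicity = 1, geometric multiplicity = 1

Determining the block sizes for each eigenvalue:
  λ = -4: with am = 4 and gm = 2, the partition is not yet determined (e.g. several partitions of 4 into 2 parts exist). Let N = A − (-4)·I. Computing rank(N^1) = 3, rank(N^2) = 2, rank(N^3) = 1; the number of blocks of size ≥ j is rank(N^{j−1}) − rank(N^j), giving [2, 1, 1]. So we have 1 block(s) of size 3, 1 block(s) of size 1 → block sizes [3, 1]
  λ = 3: one block (gm = 1), so the single block has size am = 1 → block sizes [1]

Assembling the blocks gives a Jordan form
J =
  [-4,  1,  0,  0, 0]
  [ 0, -4,  1,  0, 0]
  [ 0,  0, -4,  0, 0]
  [ 0,  0,  0, -4, 0]
  [ 0,  0,  0,  0, 3]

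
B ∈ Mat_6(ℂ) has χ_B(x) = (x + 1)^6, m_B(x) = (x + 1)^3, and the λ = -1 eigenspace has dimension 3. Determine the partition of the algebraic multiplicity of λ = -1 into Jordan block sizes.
Block sizes for λ = -1: [3, 2, 1]

Step 1 — from the characteristic polynomial, algebraic multiplicity of λ = -1 is 6. From dim ker(B − (-1)·I) = 3, there are exactly 3 Jordan blocks for λ = -1.
Step 2 — from the minimal polynomial, the factor (x + 1)^3 tells us the largest block for λ = -1 has size 3.
Step 3 — with total size 6, 3 blocks, and largest block 3, the block sizes (in nonincreasing order) are [3, 2, 1].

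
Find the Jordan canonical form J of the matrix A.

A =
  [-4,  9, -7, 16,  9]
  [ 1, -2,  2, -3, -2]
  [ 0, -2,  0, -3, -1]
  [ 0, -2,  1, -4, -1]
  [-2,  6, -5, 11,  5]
J_3(-1) ⊕ J_2(-1)

The characteristic polynomial is
  det(x·I − A) = x^5 + 5*x^4 + 10*x^3 + 10*x^2 + 5*x + 1 = (x + 1)^5

Eigenvalues and multiplicities (the geometric multiplicity of λ is n − rank(A − λI), which equals the number of Jordan blocks for λ):
  λ = -1: algebraic multiplicity = 5, geometric multiplicity = 2

Determining the block sizes for each eigenvalue:
  λ = -1: with am = 5 and gm = 2, the partition is not yet determined (e.g. several partitions of 5 into 2 parts exist). Let N = A − (-1)·I. Computing rank(N^1) = 3, rank(N^2) = 1, rank(N^3) = 0; the number of blocks of size ≥ j is rank(N^{j−1}) − rank(N^j), giving [2, 2, 1]. So we have 1 block(s) of size 3, 1 block(s) of size 2 → block sizes [3, 2]

Assembling the blocks gives a Jordan form
J =
  [-1,  1,  0,  0,  0]
  [ 0, -1,  1,  0,  0]
  [ 0,  0, -1,  0,  0]
  [ 0,  0,  0, -1,  1]
  [ 0,  0,  0,  0, -1]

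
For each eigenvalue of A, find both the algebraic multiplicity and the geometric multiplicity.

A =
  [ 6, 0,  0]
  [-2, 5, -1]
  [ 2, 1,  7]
λ = 6: alg = 3, geom = 2

Step 1 — factor the characteristic polynomial to read off the algebraic multiplicities:
  χ_A(x) = (x - 6)^3

Step 2 — compute geometric multiplicities via the rank-nullity identity g(λ) = n − rank(A − λI):
  rank(A − (6)·I) = 1, so dim ker(A − (6)·I) = n − 1 = 2

Summary:
  λ = 6: algebraic multiplicity = 3, geometric multiplicity = 2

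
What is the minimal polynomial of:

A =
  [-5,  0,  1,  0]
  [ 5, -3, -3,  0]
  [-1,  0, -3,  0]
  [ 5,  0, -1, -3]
x^3 + 11*x^2 + 40*x + 48

The characteristic polynomial is χ_A(x) = (x + 3)^2*(x + 4)^2, so the eigenvalues are known. The minimal polynomial is
  m_A(x) = Π_λ (x − λ)^{k_λ}
where k_λ is the size of the *largest* Jordan block for λ (equivalently, the smallest k with (A − λI)^k v = 0 for every generalised eigenvector v of λ).

  λ = -4: largest Jordan block has size 2, contributing (x + 4)^2
  λ = -3: largest Jordan block has size 1, contributing (x + 3)

So m_A(x) = (x + 3)*(x + 4)^2 = x^3 + 11*x^2 + 40*x + 48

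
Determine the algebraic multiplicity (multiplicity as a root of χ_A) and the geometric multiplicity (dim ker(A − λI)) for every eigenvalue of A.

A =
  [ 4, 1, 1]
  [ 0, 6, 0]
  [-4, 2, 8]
λ = 6: alg = 3, geom = 2

Step 1 — factor the characteristic polynomial to read off the algebraic multiplicities:
  χ_A(x) = (x - 6)^3

Step 2 — compute geometric multiplicities via the rank-nullity identity g(λ) = n − rank(A − λI):
  rank(A − (6)·I) = 1, so dim ker(A − (6)·I) = n − 1 = 2

Summary:
  λ = 6: algebraic multiplicity = 3, geometric multiplicity = 2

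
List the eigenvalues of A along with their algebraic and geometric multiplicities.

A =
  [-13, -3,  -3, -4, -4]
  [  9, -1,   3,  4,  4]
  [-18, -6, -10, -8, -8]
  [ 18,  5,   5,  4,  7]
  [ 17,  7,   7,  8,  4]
λ = -4: alg = 3, geom = 2; λ = -2: alg = 2, geom = 1

Step 1 — factor the characteristic polynomial to read off the algebraic multiplicities:
  χ_A(x) = (x + 2)^2*(x + 4)^3

Step 2 — compute geometric multiplicities via the rank-nullity identity g(λ) = n − rank(A − λI):
  rank(A − (-4)·I) = 3, so dim ker(A − (-4)·I) = n − 3 = 2
  rank(A − (-2)·I) = 4, so dim ker(A − (-2)·I) = n − 4 = 1

Summary:
  λ = -4: algebraic multiplicity = 3, geometric multiplicity = 2
  λ = -2: algebraic multiplicity = 2, geometric multiplicity = 1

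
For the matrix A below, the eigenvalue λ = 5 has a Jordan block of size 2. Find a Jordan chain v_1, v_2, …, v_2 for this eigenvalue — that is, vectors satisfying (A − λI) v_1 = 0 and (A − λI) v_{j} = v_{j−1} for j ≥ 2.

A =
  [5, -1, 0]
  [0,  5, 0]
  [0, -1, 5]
A Jordan chain for λ = 5 of length 2:
v_1 = (-1, 0, -1)ᵀ
v_2 = (0, 1, 0)ᵀ

Let N = A − (5)·I. We want v_2 with N^2 v_2 = 0 but N^1 v_2 ≠ 0; then v_{j-1} := N · v_j for j = 2, …, 2.

Pick v_2 = (0, 1, 0)ᵀ.
Then v_1 = N · v_2 = (-1, 0, -1)ᵀ.

Sanity check: (A − (5)·I) v_1 = (0, 0, 0)ᵀ = 0. ✓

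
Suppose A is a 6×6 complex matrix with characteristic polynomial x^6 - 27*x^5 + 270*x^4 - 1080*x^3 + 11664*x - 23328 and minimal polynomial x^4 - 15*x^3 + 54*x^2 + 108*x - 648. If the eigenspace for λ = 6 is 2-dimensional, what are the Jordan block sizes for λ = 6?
Block sizes for λ = 6: [3, 2]

Step 1 — from the characteristic polynomial, algebraic multiplicity of λ = 6 is 5. From dim ker(A − (6)·I) = 2, there are exactly 2 Jordan blocks for λ = 6.
Step 2 — from the minimal polynomial, the factor (x − 6)^3 tells us the largest block for λ = 6 has size 3.
Step 3 — with total size 5, 2 blocks, and largest block 3, the block sizes (in nonincreasing order) are [3, 2].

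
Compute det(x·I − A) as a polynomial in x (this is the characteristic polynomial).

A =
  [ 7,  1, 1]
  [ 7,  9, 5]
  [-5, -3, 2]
x^3 - 18*x^2 + 108*x - 216

Expanding det(x·I − A) (e.g. by cofactor expansion or by noting that A is similar to its Jordan form J, which has the same characteristic polynomial as A) gives
  χ_A(x) = x^3 - 18*x^2 + 108*x - 216
which factors as (x - 6)^3. The eigenvalues (with algebraic multiplicities) are λ = 6 with multiplicity 3.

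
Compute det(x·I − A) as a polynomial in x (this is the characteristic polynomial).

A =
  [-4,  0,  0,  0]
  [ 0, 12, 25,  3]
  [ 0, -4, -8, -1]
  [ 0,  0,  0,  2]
x^4 - 2*x^3 - 12*x^2 + 40*x - 32

Expanding det(x·I − A) (e.g. by cofactor expansion or by noting that A is similar to its Jordan form J, which has the same characteristic polynomial as A) gives
  χ_A(x) = x^4 - 2*x^3 - 12*x^2 + 40*x - 32
which factors as (x - 2)^3*(x + 4). The eigenvalues (with algebraic multiplicities) are λ = -4 with multiplicity 1, λ = 2 with multiplicity 3.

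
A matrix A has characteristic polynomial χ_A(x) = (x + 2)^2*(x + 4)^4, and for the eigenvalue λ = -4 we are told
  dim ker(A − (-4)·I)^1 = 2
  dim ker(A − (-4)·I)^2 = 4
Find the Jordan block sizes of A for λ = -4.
Block sizes for λ = -4: [2, 2]

From the dimensions of kernels of powers, the number of Jordan blocks of size at least j is d_j − d_{j−1} where d_j = dim ker(N^j) (with d_0 = 0). Computing the differences gives [2, 2].
The number of blocks of size exactly k is (#blocks of size ≥ k) − (#blocks of size ≥ k + 1), so the partition is: 2 block(s) of size 2.
In nonincreasing order the block sizes are [2, 2].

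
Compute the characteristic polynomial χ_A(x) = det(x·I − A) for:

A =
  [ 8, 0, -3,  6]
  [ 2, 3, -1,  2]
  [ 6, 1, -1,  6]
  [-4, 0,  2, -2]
x^4 - 8*x^3 + 24*x^2 - 32*x + 16

Expanding det(x·I − A) (e.g. by cofactor expansion or by noting that A is similar to its Jordan form J, which has the same characteristic polynomial as A) gives
  χ_A(x) = x^4 - 8*x^3 + 24*x^2 - 32*x + 16
which factors as (x - 2)^4. The eigenvalues (with algebraic multiplicities) are λ = 2 with multiplicity 4.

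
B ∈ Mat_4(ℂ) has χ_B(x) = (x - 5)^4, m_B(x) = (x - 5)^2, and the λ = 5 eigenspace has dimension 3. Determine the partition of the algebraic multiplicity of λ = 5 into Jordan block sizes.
Block sizes for λ = 5: [2, 1, 1]

Step 1 — from the characteristic polynomial, algebraic multiplicity of λ = 5 is 4. From dim ker(B − (5)·I) = 3, there are exactly 3 Jordan blocks for λ = 5.
Step 2 — from the minimal polynomial, the factor (x − 5)^2 tells us the largest block for λ = 5 has size 2.
Step 3 — with total size 4, 3 blocks, and largest block 2, the block sizes (in nonincreasing order) are [2, 1, 1].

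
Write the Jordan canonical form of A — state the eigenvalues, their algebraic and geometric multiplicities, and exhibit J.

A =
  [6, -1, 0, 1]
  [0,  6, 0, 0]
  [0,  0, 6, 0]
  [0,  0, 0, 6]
J_2(6) ⊕ J_1(6) ⊕ J_1(6)

The characteristic polynomial is
  det(x·I − A) = x^4 - 24*x^3 + 216*x^2 - 864*x + 1296 = (x - 6)^4

Eigenvalues and multiplicities (the geometric multiplicity of λ is n − rank(A − λI), which equals the number of Jordan blocks for λ):
  λ = 6: algebraic multiplicity = 4, geometric multiplicity = 3

Determining the block sizes for each eigenvalue:
  λ = 6: 3 blocks summing to 4 forces exactly one block of size 2 and the rest size 1 → block sizes [2, 1, 1]

Assembling the blocks gives a Jordan form
J =
  [6, 1, 0, 0]
  [0, 6, 0, 0]
  [0, 0, 6, 0]
  [0, 0, 0, 6]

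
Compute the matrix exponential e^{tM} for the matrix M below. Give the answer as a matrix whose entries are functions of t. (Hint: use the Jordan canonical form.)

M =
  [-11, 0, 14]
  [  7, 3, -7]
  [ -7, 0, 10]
e^{tM} =
  [-exp(3*t) + 2*exp(-4*t), 0, 2*exp(3*t) - 2*exp(-4*t)]
  [exp(3*t) - exp(-4*t), exp(3*t), -exp(3*t) + exp(-4*t)]
  [-exp(3*t) + exp(-4*t), 0, 2*exp(3*t) - exp(-4*t)]

Strategy: write M = P · J · P⁻¹ where J is a Jordan canonical form, so e^{tM} = P · e^{tJ} · P⁻¹, and e^{tJ} can be computed block-by-block.

M has Jordan form
J =
  [-4, 0, 0]
  [ 0, 3, 0]
  [ 0, 0, 3]
(up to reordering of blocks).

Per-block formulas:
  For a 1×1 block at λ = 3: exp(t · [3]) = [e^(3t)].
  For a 1×1 block at λ = -4: exp(t · [-4]) = [e^(-4t)].

After assembling e^{tJ} and conjugating by P, we get:

e^{tM} =
  [-exp(3*t) + 2*exp(-4*t), 0, 2*exp(3*t) - 2*exp(-4*t)]
  [exp(3*t) - exp(-4*t), exp(3*t), -exp(3*t) + exp(-4*t)]
  [-exp(3*t) + exp(-4*t), 0, 2*exp(3*t) - exp(-4*t)]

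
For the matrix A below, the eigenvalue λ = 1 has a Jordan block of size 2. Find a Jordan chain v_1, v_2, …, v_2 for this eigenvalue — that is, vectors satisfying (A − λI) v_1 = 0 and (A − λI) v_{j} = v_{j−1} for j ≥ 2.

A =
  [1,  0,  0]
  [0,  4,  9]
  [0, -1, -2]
A Jordan chain for λ = 1 of length 2:
v_1 = (0, 3, -1)ᵀ
v_2 = (0, 1, 0)ᵀ

Let N = A − (1)·I. We want v_2 with N^2 v_2 = 0 but N^1 v_2 ≠ 0; then v_{j-1} := N · v_j for j = 2, …, 2.

Pick v_2 = (0, 1, 0)ᵀ.
Then v_1 = N · v_2 = (0, 3, -1)ᵀ.

Sanity check: (A − (1)·I) v_1 = (0, 0, 0)ᵀ = 0. ✓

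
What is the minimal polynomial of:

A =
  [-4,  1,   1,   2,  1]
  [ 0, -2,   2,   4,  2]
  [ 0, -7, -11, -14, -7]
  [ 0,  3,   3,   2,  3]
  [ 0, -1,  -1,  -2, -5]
x^2 + 8*x + 16

The characteristic polynomial is χ_A(x) = (x + 4)^5, so the eigenvalues are known. The minimal polynomial is
  m_A(x) = Π_λ (x − λ)^{k_λ}
where k_λ is the size of the *largest* Jordan block for λ (equivalently, the smallest k with (A − λI)^k v = 0 for every generalised eigenvector v of λ).

  λ = -4: largest Jordan block has size 2, contributing (x + 4)^2

So m_A(x) = (x + 4)^2 = x^2 + 8*x + 16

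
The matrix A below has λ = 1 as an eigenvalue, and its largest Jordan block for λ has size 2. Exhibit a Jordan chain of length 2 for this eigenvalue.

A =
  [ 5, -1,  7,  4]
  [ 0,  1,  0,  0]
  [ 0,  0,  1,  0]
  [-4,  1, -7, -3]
A Jordan chain for λ = 1 of length 2:
v_1 = (4, 0, 0, -4)ᵀ
v_2 = (1, 0, 0, 0)ᵀ

Let N = A − (1)·I. We want v_2 with N^2 v_2 = 0 but N^1 v_2 ≠ 0; then v_{j-1} := N · v_j for j = 2, …, 2.

Pick v_2 = (1, 0, 0, 0)ᵀ.
Then v_1 = N · v_2 = (4, 0, 0, -4)ᵀ.

Sanity check: (A − (1)·I) v_1 = (0, 0, 0, 0)ᵀ = 0. ✓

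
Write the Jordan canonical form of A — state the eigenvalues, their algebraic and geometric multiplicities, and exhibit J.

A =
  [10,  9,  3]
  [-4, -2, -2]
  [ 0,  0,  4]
J_2(4) ⊕ J_1(4)

The characteristic polynomial is
  det(x·I − A) = x^3 - 12*x^2 + 48*x - 64 = (x - 4)^3

Eigenvalues and multiplicities (the geometric multiplicity of λ is n − rank(A − λI), which equals the number of Jordan blocks for λ):
  λ = 4: algebraic multiplicity = 3, geometric multiplicity = 2

Determining the block sizes for each eigenvalue:
  λ = 4: 2 blocks summing to 3 forces exactly one block of size 2 and the rest size 1 → block sizes [2, 1]

Assembling the blocks gives a Jordan form
J =
  [4, 1, 0]
  [0, 4, 0]
  [0, 0, 4]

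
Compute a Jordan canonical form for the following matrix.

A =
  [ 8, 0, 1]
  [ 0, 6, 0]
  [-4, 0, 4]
J_2(6) ⊕ J_1(6)

The characteristic polynomial is
  det(x·I − A) = x^3 - 18*x^2 + 108*x - 216 = (x - 6)^3

Eigenvalues and multiplicities (the geometric multiplicity of λ is n − rank(A − λI), which equals the number of Jordan blocks for λ):
  λ = 6: algebraic multiplicity = 3, geometric multiplicity = 2

Determining the block sizes for each eigenvalue:
  λ = 6: 2 blocks summing to 3 forces exactly one block of size 2 and the rest size 1 → block sizes [2, 1]

Assembling the blocks gives a Jordan form
J =
  [6, 1, 0]
  [0, 6, 0]
  [0, 0, 6]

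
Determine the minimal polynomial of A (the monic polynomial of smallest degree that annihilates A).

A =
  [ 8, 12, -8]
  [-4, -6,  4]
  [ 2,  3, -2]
x^2

The characteristic polynomial is χ_A(x) = x^3, so the eigenvalues are known. The minimal polynomial is
  m_A(x) = Π_λ (x − λ)^{k_λ}
where k_λ is the size of the *largest* Jordan block for λ (equivalently, the smallest k with (A − λI)^k v = 0 for every generalised eigenvector v of λ).

  λ = 0: largest Jordan block has size 2, contributing (x − 0)^2

So m_A(x) = x^2 = x^2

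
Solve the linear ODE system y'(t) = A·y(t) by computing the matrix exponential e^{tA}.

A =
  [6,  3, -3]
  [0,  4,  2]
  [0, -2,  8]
e^{tA} =
  [exp(6*t), 3*t*exp(6*t), -3*t*exp(6*t)]
  [0, -2*t*exp(6*t) + exp(6*t), 2*t*exp(6*t)]
  [0, -2*t*exp(6*t), 2*t*exp(6*t) + exp(6*t)]

Strategy: write A = P · J · P⁻¹ where J is a Jordan canonical form, so e^{tA} = P · e^{tJ} · P⁻¹, and e^{tJ} can be computed block-by-block.

A has Jordan form
J =
  [6, 1, 0]
  [0, 6, 0]
  [0, 0, 6]
(up to reordering of blocks).

Per-block formulas:
  For a 1×1 block at λ = 6: exp(t · [6]) = [e^(6t)].
  For a 2×2 Jordan block J_2(6): exp(t · J_2(6)) = e^(6t)·(I + t·N), where N is the 2×2 nilpotent shift.

After assembling e^{tJ} and conjugating by P, we get:

e^{tA} =
  [exp(6*t), 3*t*exp(6*t), -3*t*exp(6*t)]
  [0, -2*t*exp(6*t) + exp(6*t), 2*t*exp(6*t)]
  [0, -2*t*exp(6*t), 2*t*exp(6*t) + exp(6*t)]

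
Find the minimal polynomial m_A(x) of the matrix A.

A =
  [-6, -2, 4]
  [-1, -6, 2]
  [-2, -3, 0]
x^3 + 12*x^2 + 48*x + 64

The characteristic polynomial is χ_A(x) = (x + 4)^3, so the eigenvalues are known. The minimal polynomial is
  m_A(x) = Π_λ (x − λ)^{k_λ}
where k_λ is the size of the *largest* Jordan block for λ (equivalently, the smallest k with (A − λI)^k v = 0 for every generalised eigenvector v of λ).

  λ = -4: largest Jordan block has size 3, contributing (x + 4)^3

So m_A(x) = (x + 4)^3 = x^3 + 12*x^2 + 48*x + 64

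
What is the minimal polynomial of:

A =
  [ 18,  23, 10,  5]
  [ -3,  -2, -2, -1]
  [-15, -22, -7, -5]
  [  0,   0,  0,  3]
x^3 - 9*x^2 + 27*x - 27

The characteristic polynomial is χ_A(x) = (x - 3)^4, so the eigenvalues are known. The minimal polynomial is
  m_A(x) = Π_λ (x − λ)^{k_λ}
where k_λ is the size of the *largest* Jordan block for λ (equivalently, the smallest k with (A − λI)^k v = 0 for every generalised eigenvector v of λ).

  λ = 3: largest Jordan block has size 3, contributing (x − 3)^3

So m_A(x) = (x - 3)^3 = x^3 - 9*x^2 + 27*x - 27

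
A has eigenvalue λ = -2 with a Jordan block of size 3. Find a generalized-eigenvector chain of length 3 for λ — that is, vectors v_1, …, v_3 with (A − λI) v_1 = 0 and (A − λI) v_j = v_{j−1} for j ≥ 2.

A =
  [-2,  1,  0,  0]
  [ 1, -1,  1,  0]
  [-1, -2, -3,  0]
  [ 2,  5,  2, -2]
A Jordan chain for λ = -2 of length 3:
v_1 = (1, 0, -1, 3)ᵀ
v_2 = (0, 1, -1, 2)ᵀ
v_3 = (1, 0, 0, 0)ᵀ

Let N = A − (-2)·I. We want v_3 with N^3 v_3 = 0 but N^2 v_3 ≠ 0; then v_{j-1} := N · v_j for j = 3, …, 2.

Pick v_3 = (1, 0, 0, 0)ᵀ.
Then v_2 = N · v_3 = (0, 1, -1, 2)ᵀ.
Then v_1 = N · v_2 = (1, 0, -1, 3)ᵀ.

Sanity check: (A − (-2)·I) v_1 = (0, 0, 0, 0)ᵀ = 0. ✓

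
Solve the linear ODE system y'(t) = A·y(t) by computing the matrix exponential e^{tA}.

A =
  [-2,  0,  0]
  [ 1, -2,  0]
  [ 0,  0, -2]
e^{tA} =
  [exp(-2*t), 0, 0]
  [t*exp(-2*t), exp(-2*t), 0]
  [0, 0, exp(-2*t)]

Strategy: write A = P · J · P⁻¹ where J is a Jordan canonical form, so e^{tA} = P · e^{tJ} · P⁻¹, and e^{tJ} can be computed block-by-block.

A has Jordan form
J =
  [-2,  1,  0]
  [ 0, -2,  0]
  [ 0,  0, -2]
(up to reordering of blocks).

Per-block formulas:
  For a 1×1 block at λ = -2: exp(t · [-2]) = [e^(-2t)].
  For a 2×2 Jordan block J_2(-2): exp(t · J_2(-2)) = e^(-2t)·(I + t·N), where N is the 2×2 nilpotent shift.

After assembling e^{tJ} and conjugating by P, we get:

e^{tA} =
  [exp(-2*t), 0, 0]
  [t*exp(-2*t), exp(-2*t), 0]
  [0, 0, exp(-2*t)]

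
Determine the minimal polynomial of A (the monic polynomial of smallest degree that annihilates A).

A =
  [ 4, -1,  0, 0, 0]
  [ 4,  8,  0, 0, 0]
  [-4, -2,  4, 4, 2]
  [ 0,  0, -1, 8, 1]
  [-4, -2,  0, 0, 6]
x^2 - 12*x + 36

The characteristic polynomial is χ_A(x) = (x - 6)^5, so the eigenvalues are known. The minimal polynomial is
  m_A(x) = Π_λ (x − λ)^{k_λ}
where k_λ is the size of the *largest* Jordan block for λ (equivalently, the smallest k with (A − λI)^k v = 0 for every generalised eigenvector v of λ).

  λ = 6: largest Jordan block has size 2, contributing (x − 6)^2

So m_A(x) = (x - 6)^2 = x^2 - 12*x + 36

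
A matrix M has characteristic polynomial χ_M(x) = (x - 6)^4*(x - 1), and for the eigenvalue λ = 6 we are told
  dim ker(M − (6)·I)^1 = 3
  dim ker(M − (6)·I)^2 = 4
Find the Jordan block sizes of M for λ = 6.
Block sizes for λ = 6: [2, 1, 1]

From the dimensions of kernels of powers, the number of Jordan blocks of size at least j is d_j − d_{j−1} where d_j = dim ker(N^j) (with d_0 = 0). Computing the differences gives [3, 1].
The number of blocks of size exactly k is (#blocks of size ≥ k) − (#blocks of size ≥ k + 1), so the partition is: 2 block(s) of size 1, 1 block(s) of size 2.
In nonincreasing order the block sizes are [2, 1, 1].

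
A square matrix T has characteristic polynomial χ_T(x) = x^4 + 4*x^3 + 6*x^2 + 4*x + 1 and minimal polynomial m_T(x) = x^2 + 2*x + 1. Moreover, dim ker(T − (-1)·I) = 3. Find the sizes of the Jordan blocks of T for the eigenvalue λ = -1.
Block sizes for λ = -1: [2, 1, 1]

Step 1 — from the characteristic polynomial, algebraic multiplicity of λ = -1 is 4. From dim ker(T − (-1)·I) = 3, there are exactly 3 Jordan blocks for λ = -1.
Step 2 — from the minimal polynomial, the factor (x + 1)^2 tells us the largest block for λ = -1 has size 2.
Step 3 — with total size 4, 3 blocks, and largest block 2, the block sizes (in nonincreasing order) are [2, 1, 1].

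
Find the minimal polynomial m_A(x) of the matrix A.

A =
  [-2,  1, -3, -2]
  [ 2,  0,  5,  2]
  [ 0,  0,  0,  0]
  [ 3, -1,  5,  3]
x^4 - x^3

The characteristic polynomial is χ_A(x) = x^3*(x - 1), so the eigenvalues are known. The minimal polynomial is
  m_A(x) = Π_λ (x − λ)^{k_λ}
where k_λ is the size of the *largest* Jordan block for λ (equivalently, the smallest k with (A − λI)^k v = 0 for every generalised eigenvector v of λ).

  λ = 0: largest Jordan block has size 3, contributing (x − 0)^3
  λ = 1: largest Jordan block has size 1, contributing (x − 1)

So m_A(x) = x^3*(x - 1) = x^4 - x^3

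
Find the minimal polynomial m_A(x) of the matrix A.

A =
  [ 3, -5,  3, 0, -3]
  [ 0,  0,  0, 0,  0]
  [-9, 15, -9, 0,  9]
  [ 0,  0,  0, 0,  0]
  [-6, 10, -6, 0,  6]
x^2

The characteristic polynomial is χ_A(x) = x^5, so the eigenvalues are known. The minimal polynomial is
  m_A(x) = Π_λ (x − λ)^{k_λ}
where k_λ is the size of the *largest* Jordan block for λ (equivalently, the smallest k with (A − λI)^k v = 0 for every generalised eigenvector v of λ).

  λ = 0: largest Jordan block has size 2, contributing (x − 0)^2

So m_A(x) = x^2 = x^2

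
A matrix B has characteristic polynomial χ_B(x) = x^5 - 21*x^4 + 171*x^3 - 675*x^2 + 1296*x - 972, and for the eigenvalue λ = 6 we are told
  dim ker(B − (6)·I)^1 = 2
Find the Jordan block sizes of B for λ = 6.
Block sizes for λ = 6: [1, 1]

From the dimensions of kernels of powers, the number of Jordan blocks of size at least j is d_j − d_{j−1} where d_j = dim ker(N^j) (with d_0 = 0). Computing the differences gives [2].
The number of blocks of size exactly k is (#blocks of size ≥ k) − (#blocks of size ≥ k + 1), so the partition is: 2 block(s) of size 1.
In nonincreasing order the block sizes are [1, 1].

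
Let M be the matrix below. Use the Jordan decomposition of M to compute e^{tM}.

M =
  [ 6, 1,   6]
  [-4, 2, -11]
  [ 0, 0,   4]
e^{tM} =
  [2*t*exp(4*t) + exp(4*t), t*exp(4*t), t^2*exp(4*t)/2 + 6*t*exp(4*t)]
  [-4*t*exp(4*t), -2*t*exp(4*t) + exp(4*t), -t^2*exp(4*t) - 11*t*exp(4*t)]
  [0, 0, exp(4*t)]

Strategy: write M = P · J · P⁻¹ where J is a Jordan canonical form, so e^{tM} = P · e^{tJ} · P⁻¹, and e^{tJ} can be computed block-by-block.

M has Jordan form
J =
  [4, 1, 0]
  [0, 4, 1]
  [0, 0, 4]
(up to reordering of blocks).

Per-block formulas:
  For a 3×3 Jordan block J_3(4): exp(t · J_3(4)) = e^(4t)·(I + t·N + (t^2/2)·N^2), where N is the 3×3 nilpotent shift.

After assembling e^{tJ} and conjugating by P, we get:

e^{tM} =
  [2*t*exp(4*t) + exp(4*t), t*exp(4*t), t^2*exp(4*t)/2 + 6*t*exp(4*t)]
  [-4*t*exp(4*t), -2*t*exp(4*t) + exp(4*t), -t^2*exp(4*t) - 11*t*exp(4*t)]
  [0, 0, exp(4*t)]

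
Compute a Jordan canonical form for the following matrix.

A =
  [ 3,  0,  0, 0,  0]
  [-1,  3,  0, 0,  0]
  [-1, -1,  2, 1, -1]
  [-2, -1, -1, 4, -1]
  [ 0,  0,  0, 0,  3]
J_2(3) ⊕ J_2(3) ⊕ J_1(3)

The characteristic polynomial is
  det(x·I − A) = x^5 - 15*x^4 + 90*x^3 - 270*x^2 + 405*x - 243 = (x - 3)^5

Eigenvalues and multiplicities (the geometric multiplicity of λ is n − rank(A − λI), which equals the number of Jordan blocks for λ):
  λ = 3: algebraic multiplicity = 5, geometric multiplicity = 3

Determining the block sizes for each eigenvalue:
  λ = 3: with am = 5 and gm = 3, the partition is not yet determined (e.g. several partitions of 5 into 3 parts exist). Let N = A − (3)·I. Computing rank(N^1) = 2, rank(N^2) = 0; the number of blocks of size ≥ j is rank(N^{j−1}) − rank(N^j), giving [3, 2]. So we have 2 block(s) of size 2, 1 block(s) of size 1 → block sizes [2, 2, 1]

Assembling the blocks gives a Jordan form
J =
  [3, 1, 0, 0, 0]
  [0, 3, 0, 0, 0]
  [0, 0, 3, 1, 0]
  [0, 0, 0, 3, 0]
  [0, 0, 0, 0, 3]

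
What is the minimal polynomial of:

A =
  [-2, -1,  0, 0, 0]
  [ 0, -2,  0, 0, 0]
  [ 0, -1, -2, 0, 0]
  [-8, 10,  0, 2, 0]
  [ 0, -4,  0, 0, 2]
x^3 + 2*x^2 - 4*x - 8

The characteristic polynomial is χ_A(x) = (x - 2)^2*(x + 2)^3, so the eigenvalues are known. The minimal polynomial is
  m_A(x) = Π_λ (x − λ)^{k_λ}
where k_λ is the size of the *largest* Jordan block for λ (equivalently, the smallest k with (A − λI)^k v = 0 for every generalised eigenvector v of λ).

  λ = -2: largest Jordan block has size 2, contributing (x + 2)^2
  λ = 2: largest Jordan block has size 1, contributing (x − 2)

So m_A(x) = (x - 2)*(x + 2)^2 = x^3 + 2*x^2 - 4*x - 8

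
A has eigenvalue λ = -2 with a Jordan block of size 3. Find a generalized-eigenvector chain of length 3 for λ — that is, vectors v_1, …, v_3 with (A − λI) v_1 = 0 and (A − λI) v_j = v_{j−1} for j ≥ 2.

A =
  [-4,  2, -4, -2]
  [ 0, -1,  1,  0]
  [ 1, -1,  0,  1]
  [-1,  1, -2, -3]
A Jordan chain for λ = -2 of length 3:
v_1 = (2, 1, -1, 1)ᵀ
v_2 = (-2, 0, 1, -1)ᵀ
v_3 = (1, 0, 0, 0)ᵀ

Let N = A − (-2)·I. We want v_3 with N^3 v_3 = 0 but N^2 v_3 ≠ 0; then v_{j-1} := N · v_j for j = 3, …, 2.

Pick v_3 = (1, 0, 0, 0)ᵀ.
Then v_2 = N · v_3 = (-2, 0, 1, -1)ᵀ.
Then v_1 = N · v_2 = (2, 1, -1, 1)ᵀ.

Sanity check: (A − (-2)·I) v_1 = (0, 0, 0, 0)ᵀ = 0. ✓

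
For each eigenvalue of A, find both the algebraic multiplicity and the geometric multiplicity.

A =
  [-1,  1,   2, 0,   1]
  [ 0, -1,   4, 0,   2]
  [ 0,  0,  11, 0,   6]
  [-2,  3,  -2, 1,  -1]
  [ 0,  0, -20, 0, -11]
λ = -1: alg = 3, geom = 2; λ = 1: alg = 2, geom = 2

Step 1 — factor the characteristic polynomial to read off the algebraic multiplicities:
  χ_A(x) = (x - 1)^2*(x + 1)^3

Step 2 — compute geometric multiplicities via the rank-nullity identity g(λ) = n − rank(A − λI):
  rank(A − (-1)·I) = 3, so dim ker(A − (-1)·I) = n − 3 = 2
  rank(A − (1)·I) = 3, so dim ker(A − (1)·I) = n − 3 = 2

Summary:
  λ = -1: algebraic multiplicity = 3, geometric multiplicity = 2
  λ = 1: algebraic multiplicity = 2, geometric multiplicity = 2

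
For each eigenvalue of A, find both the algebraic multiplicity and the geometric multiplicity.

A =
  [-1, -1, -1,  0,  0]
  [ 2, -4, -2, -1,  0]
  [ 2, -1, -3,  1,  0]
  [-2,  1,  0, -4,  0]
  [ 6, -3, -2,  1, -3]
λ = -3: alg = 5, geom = 3

Step 1 — factor the characteristic polynomial to read off the algebraic multiplicities:
  χ_A(x) = (x + 3)^5

Step 2 — compute geometric multiplicities via the rank-nullity identity g(λ) = n − rank(A − λI):
  rank(A − (-3)·I) = 2, so dim ker(A − (-3)·I) = n − 2 = 3

Summary:
  λ = -3: algebraic multiplicity = 5, geometric multiplicity = 3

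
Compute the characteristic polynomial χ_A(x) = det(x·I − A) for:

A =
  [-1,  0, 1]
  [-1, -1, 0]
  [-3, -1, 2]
x^3

Expanding det(x·I − A) (e.g. by cofactor expansion or by noting that A is similar to its Jordan form J, which has the same characteristic polynomial as A) gives
  χ_A(x) = x^3
which factors as x^3. The eigenvalues (with algebraic multiplicities) are λ = 0 with multiplicity 3.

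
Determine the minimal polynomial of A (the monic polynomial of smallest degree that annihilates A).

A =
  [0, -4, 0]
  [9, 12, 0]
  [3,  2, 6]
x^2 - 12*x + 36

The characteristic polynomial is χ_A(x) = (x - 6)^3, so the eigenvalues are known. The minimal polynomial is
  m_A(x) = Π_λ (x − λ)^{k_λ}
where k_λ is the size of the *largest* Jordan block for λ (equivalently, the smallest k with (A − λI)^k v = 0 for every generalised eigenvector v of λ).

  λ = 6: largest Jordan block has size 2, contributing (x − 6)^2

So m_A(x) = (x - 6)^2 = x^2 - 12*x + 36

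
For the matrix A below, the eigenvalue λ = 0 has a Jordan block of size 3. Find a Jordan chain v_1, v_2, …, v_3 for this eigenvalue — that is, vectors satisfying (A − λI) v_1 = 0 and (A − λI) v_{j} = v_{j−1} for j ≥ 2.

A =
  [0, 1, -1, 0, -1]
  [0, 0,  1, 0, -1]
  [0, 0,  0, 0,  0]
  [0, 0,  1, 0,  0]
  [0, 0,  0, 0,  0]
A Jordan chain for λ = 0 of length 3:
v_1 = (1, 0, 0, 0, 0)ᵀ
v_2 = (-1, 1, 0, 1, 0)ᵀ
v_3 = (0, 0, 1, 0, 0)ᵀ

Let N = A − (0)·I. We want v_3 with N^3 v_3 = 0 but N^2 v_3 ≠ 0; then v_{j-1} := N · v_j for j = 3, …, 2.

Pick v_3 = (0, 0, 1, 0, 0)ᵀ.
Then v_2 = N · v_3 = (-1, 1, 0, 1, 0)ᵀ.
Then v_1 = N · v_2 = (1, 0, 0, 0, 0)ᵀ.

Sanity check: (A − (0)·I) v_1 = (0, 0, 0, 0, 0)ᵀ = 0. ✓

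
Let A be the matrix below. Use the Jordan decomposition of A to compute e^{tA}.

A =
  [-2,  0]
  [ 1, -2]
e^{tA} =
  [exp(-2*t), 0]
  [t*exp(-2*t), exp(-2*t)]

Strategy: write A = P · J · P⁻¹ where J is a Jordan canonical form, so e^{tA} = P · e^{tJ} · P⁻¹, and e^{tJ} can be computed block-by-block.

A has Jordan form
J =
  [-2,  1]
  [ 0, -2]
(up to reordering of blocks).

Per-block formulas:
  For a 2×2 Jordan block J_2(-2): exp(t · J_2(-2)) = e^(-2t)·(I + t·N), where N is the 2×2 nilpotent shift.

After assembling e^{tJ} and conjugating by P, we get:

e^{tA} =
  [exp(-2*t), 0]
  [t*exp(-2*t), exp(-2*t)]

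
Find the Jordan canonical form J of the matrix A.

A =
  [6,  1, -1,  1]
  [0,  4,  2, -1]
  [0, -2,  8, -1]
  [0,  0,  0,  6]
J_2(6) ⊕ J_2(6)

The characteristic polynomial is
  det(x·I − A) = x^4 - 24*x^3 + 216*x^2 - 864*x + 1296 = (x - 6)^4

Eigenvalues and multiplicities (the geometric multiplicity of λ is n − rank(A − λI), which equals the number of Jordan blocks for λ):
  λ = 6: algebraic multiplicity = 4, geometric multiplicity = 2

Determining the block sizes for each eigenvalue:
  λ = 6: with am = 4 and gm = 2, the partition is not yet determined (e.g. several partitions of 4 into 2 parts exist). Let N = A − (6)·I. Computing rank(N^1) = 2, rank(N^2) = 0; the number of blocks of size ≥ j is rank(N^{j−1}) − rank(N^j), giving [2, 2]. So we have 2 block(s) of size 2 → block sizes [2, 2]

Assembling the blocks gives a Jordan form
J =
  [6, 1, 0, 0]
  [0, 6, 0, 0]
  [0, 0, 6, 1]
  [0, 0, 0, 6]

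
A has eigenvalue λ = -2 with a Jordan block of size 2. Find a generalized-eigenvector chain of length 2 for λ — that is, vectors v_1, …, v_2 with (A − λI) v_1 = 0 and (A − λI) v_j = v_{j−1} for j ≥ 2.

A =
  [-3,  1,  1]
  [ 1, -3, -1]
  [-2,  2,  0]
A Jordan chain for λ = -2 of length 2:
v_1 = (-1, 1, -2)ᵀ
v_2 = (1, 0, 0)ᵀ

Let N = A − (-2)·I. We want v_2 with N^2 v_2 = 0 but N^1 v_2 ≠ 0; then v_{j-1} := N · v_j for j = 2, …, 2.

Pick v_2 = (1, 0, 0)ᵀ.
Then v_1 = N · v_2 = (-1, 1, -2)ᵀ.

Sanity check: (A − (-2)·I) v_1 = (0, 0, 0)ᵀ = 0. ✓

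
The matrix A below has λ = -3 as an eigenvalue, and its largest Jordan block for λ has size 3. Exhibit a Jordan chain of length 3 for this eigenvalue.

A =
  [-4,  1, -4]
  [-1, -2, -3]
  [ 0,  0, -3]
A Jordan chain for λ = -3 of length 3:
v_1 = (1, 1, 0)ᵀ
v_2 = (-4, -3, 0)ᵀ
v_3 = (0, 0, 1)ᵀ

Let N = A − (-3)·I. We want v_3 with N^3 v_3 = 0 but N^2 v_3 ≠ 0; then v_{j-1} := N · v_j for j = 3, …, 2.

Pick v_3 = (0, 0, 1)ᵀ.
Then v_2 = N · v_3 = (-4, -3, 0)ᵀ.
Then v_1 = N · v_2 = (1, 1, 0)ᵀ.

Sanity check: (A − (-3)·I) v_1 = (0, 0, 0)ᵀ = 0. ✓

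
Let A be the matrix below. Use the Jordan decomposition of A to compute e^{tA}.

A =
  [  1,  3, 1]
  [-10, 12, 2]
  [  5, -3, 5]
e^{tA} =
  [-5*t*exp(6*t) + exp(6*t), 3*t*exp(6*t), t*exp(6*t)]
  [-10*t*exp(6*t), 6*t*exp(6*t) + exp(6*t), 2*t*exp(6*t)]
  [5*t*exp(6*t), -3*t*exp(6*t), -t*exp(6*t) + exp(6*t)]

Strategy: write A = P · J · P⁻¹ where J is a Jordan canonical form, so e^{tA} = P · e^{tJ} · P⁻¹, and e^{tJ} can be computed block-by-block.

A has Jordan form
J =
  [6, 1, 0]
  [0, 6, 0]
  [0, 0, 6]
(up to reordering of blocks).

Per-block formulas:
  For a 2×2 Jordan block J_2(6): exp(t · J_2(6)) = e^(6t)·(I + t·N), where N is the 2×2 nilpotent shift.
  For a 1×1 block at λ = 6: exp(t · [6]) = [e^(6t)].

After assembling e^{tJ} and conjugating by P, we get:

e^{tA} =
  [-5*t*exp(6*t) + exp(6*t), 3*t*exp(6*t), t*exp(6*t)]
  [-10*t*exp(6*t), 6*t*exp(6*t) + exp(6*t), 2*t*exp(6*t)]
  [5*t*exp(6*t), -3*t*exp(6*t), -t*exp(6*t) + exp(6*t)]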